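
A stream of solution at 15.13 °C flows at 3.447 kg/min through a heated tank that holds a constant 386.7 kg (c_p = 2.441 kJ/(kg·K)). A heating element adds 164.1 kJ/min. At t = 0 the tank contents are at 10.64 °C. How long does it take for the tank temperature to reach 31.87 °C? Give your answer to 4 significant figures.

M c_p dT/dt = ṁ c_p (T_in − T) + Q̇.
τ = M/ṁ = 112.185 min; T_ss = T_in + Q̇/(ṁ c_p) = 34.6329 °C.
T(t) = T_ss + (T₀ − T_ss) e^(−t/τ). Set T = 31.87:
e^(−t/τ) = (31.87 − 34.6329)/(10.64 − 34.6329) = 0.115155
t = −112.185 · ln(0.115155) = 242.484 min.

242.5 min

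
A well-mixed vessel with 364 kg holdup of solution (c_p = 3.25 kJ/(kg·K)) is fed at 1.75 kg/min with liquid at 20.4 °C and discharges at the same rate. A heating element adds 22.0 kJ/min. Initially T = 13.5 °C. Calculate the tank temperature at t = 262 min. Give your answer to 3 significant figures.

21.2 °C

Heat balance on the well-mixed liquid: M c_p dT/dt = ṁ c_p (T_in − T) + 22.0.
τ = M/ṁ = 208.00 min; T_ss = T_in + Q̇/(ṁ c_p) = 20.4 + 22.0/(1.75·3.25) = 24.268 °C.
T approaches T_ss exponentially: T(t) = T_ss + (T₀ − T_ss) e^(−t/τ).
T(262) = 24.268 + (-10.768)·e^(−262/208.00) = 24.268 + (-10.768)·0.28376 = 21.213 °C.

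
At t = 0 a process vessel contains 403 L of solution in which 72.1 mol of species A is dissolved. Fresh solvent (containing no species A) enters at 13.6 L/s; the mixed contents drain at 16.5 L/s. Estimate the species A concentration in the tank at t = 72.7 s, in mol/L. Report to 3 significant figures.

Let m(t) be the amount of species A. Volume: V(t) = V₀ + (Q_in − Q_out) t = 403 − 2.9000 t; V(72.7) = 192.17 L.
No species A enters, so dm/dt = −Q_out · (m/V).
dm/m = −Q_out dt/(V₀ − 2.9000 t); integrating gives ln(m/m₀) = −(Q_out/(Q_in−Q_out)) ln(V/V₀).
m = m₀ (V₀/V)^(Q_out/(Q_in−Q_out)) = 72.1 × (403/192.17)^(-5.6897) = 1.0667 mol.
C = m/V = 1.0667/192.17 = 0.0055507 mol/L.

0.00555 mol/L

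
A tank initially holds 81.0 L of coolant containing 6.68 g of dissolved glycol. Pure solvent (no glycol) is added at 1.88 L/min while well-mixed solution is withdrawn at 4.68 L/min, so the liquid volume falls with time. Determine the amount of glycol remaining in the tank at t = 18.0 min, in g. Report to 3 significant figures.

Total volume: dV/dt = Q_in − Q_out = -2.8000 L/min, so V(t) = 81.0 − 2.8000 t and V(18.0) = 30.600 L.
No glycol enters, so dm/dt = −Q_out · (m/V).
Separate: dm/m = −Q_out dt/V(t) ⇒ ln(m/m₀) = −(Q_out/(Q_in−Q_out)) ln(V/V₀).
m = m₀ (V₀/V)^(Q_out/(Q_in−Q_out)) = 6.68 × (81.0/30.600)^(-1.6714) = 1.3127 g.

1.31 g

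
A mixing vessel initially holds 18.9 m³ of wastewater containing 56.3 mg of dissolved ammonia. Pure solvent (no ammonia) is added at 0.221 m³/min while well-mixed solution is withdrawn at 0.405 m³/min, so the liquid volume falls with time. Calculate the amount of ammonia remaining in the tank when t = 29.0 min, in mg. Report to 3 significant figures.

Total volume: dV/dt = Q_in − Q_out = -0.18400 m³/min, so V(t) = 18.9 − 0.18400 t and V(29.0) = 13.564 m³.
Solute balance: dm/dt = 0 − Q_out C = −Q_out m/V(t).
Separate: dm/m = −Q_out dt/V(t) ⇒ ln(m/m₀) = −(Q_out/(Q_in−Q_out)) ln(V/V₀).
m = m₀ (V₀/V)^(Q_out/(Q_in−Q_out)) = 56.3 × (18.9/13.564)^(-2.2011) = 27.126 mg.

27.1 mg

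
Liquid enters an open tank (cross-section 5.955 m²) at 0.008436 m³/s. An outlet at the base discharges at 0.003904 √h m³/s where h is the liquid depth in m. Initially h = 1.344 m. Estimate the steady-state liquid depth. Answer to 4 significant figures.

Mass balance (ρ constant): A dh/dt = Q_in − 0.003904 √h. At steady state dh/dt = 0:
Q_in = 0.003904 √h_ss ⇒ √h_ss = 0.008436/0.003904 = 2.16086.
h_ss = 2.16086² = 4.66932 m. (Since h₀ = 1.344 m < h_ss, the level will rise toward this value.)

4.669 m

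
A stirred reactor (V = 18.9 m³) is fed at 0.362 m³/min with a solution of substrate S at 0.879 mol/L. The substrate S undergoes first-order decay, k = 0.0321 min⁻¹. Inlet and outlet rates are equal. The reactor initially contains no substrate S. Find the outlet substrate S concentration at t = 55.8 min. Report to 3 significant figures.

V dC/dt = Q(C_in − C) − k V C.
dC/dt = (Q/V) C_in − (Q/V + k) C; effective rate a = Q/V + k = 0.019153 + 0.0321 = 0.051253 min⁻¹.
C_ss = Q C_in/(Q + kV) = 0.32848 mol/L; C(t) = C_ss + (C₀ − C_ss) e^(−a t).
C(55.8) = 0.32848 + (-0.32848)·e^(−0.051253·55.8) = 0.32848 + (-0.32848)·0.057272 = 0.30967 mol/L.

0.310 mol/L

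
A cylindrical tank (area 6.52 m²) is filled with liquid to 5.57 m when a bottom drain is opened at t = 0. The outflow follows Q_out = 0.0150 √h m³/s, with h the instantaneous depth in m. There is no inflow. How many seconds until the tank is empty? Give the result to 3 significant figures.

With no inflow, A dh/dt = −0.0150 √h.
This is separable: 2 d(√h)/dt = −0.0150/A, so √h = √h₀ − (0.0150/(2A)) t.
Set h = 0: 2√h₀ = (0.0150/A) t_empty ⇒ t_empty = 2A√h₀/0.0150.
t_empty = 2·6.52·√5.57/0.0150 = 13.040·2.3601/0.0150 = 2051.7 s.

2050 s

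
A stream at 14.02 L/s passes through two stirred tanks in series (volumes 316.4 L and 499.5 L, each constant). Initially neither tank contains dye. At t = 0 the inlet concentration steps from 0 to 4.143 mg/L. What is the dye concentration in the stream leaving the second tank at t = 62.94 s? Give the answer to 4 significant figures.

Species balance on tank i: dCᵢ/dt = (Cᵢ₋₁ − Cᵢ)/τᵢ with τᵢ = Vᵢ/Q.
τ₁ = 316.4/14.02 = 22.5678 s; τ₂ = 499.5/14.02 = 35.6277 s.
Solving the cascade with C₁(0)=C₂(0)=0 gives C₂(t) = C_in[1 − (τ₁ e^(−t/τ₁) − τ₂ e^(−t/τ₂))/(τ₁ − τ₂)].
At t = 62.94: e^(−t/τ₁) = 0.0614867, e^(−t/τ₂) = 0.170912.
C₂ = 4.143·[1 − (22.5678·0.0614867 − 35.6277·0.170912)/(-13.0599)] = 4.143·0.639998 = 2.65151 mg/L.

2.652 mg/L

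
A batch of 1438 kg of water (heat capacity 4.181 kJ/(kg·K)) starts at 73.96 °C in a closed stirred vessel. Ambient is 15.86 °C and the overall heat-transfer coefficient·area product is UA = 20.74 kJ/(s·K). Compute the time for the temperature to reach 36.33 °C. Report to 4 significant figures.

302.4 s

Lumped-capacitance energy balance: M c_p dT/dt = UA(T_amb − T).
τ = M c_p/UA = 289.888 s; T_ss = T_amb = 15.8600 °C.
T(t) = T_ss + (T₀ − T_ss)e^(−t/τ); set T = 36.33:
t = −τ ln[(T − T_ss)/(T₀ − T_ss)] = −289.888 · ln(0.352324) = 302.413 s.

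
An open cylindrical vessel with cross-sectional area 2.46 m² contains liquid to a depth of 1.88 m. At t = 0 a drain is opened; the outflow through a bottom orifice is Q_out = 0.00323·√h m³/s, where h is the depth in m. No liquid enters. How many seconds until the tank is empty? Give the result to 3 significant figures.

With no inflow, A dh/dt = −0.00323 √h.
Separate and integrate: 2(√h − √h₀) = −(0.00323/A) t.
Set h = 0: 2√h₀ = (0.00323/A) t_empty ⇒ t_empty = 2A√h₀/0.00323.
t_empty = 2·2.46·√1.88/0.00323 = 4.9200·1.3711/0.00323 = 2088.5 s.

2090 s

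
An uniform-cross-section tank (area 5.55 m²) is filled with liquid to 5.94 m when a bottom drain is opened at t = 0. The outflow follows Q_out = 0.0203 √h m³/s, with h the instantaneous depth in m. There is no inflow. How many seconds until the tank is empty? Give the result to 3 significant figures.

Accumulation of liquid (constant cross-section A): A dh/dt = −0.0203 √h.
This is separable: 2 d(√h)/dt = −0.0203/A, so √h = √h₀ − (0.0203/(2A)) t.
Tank is empty when √h = 0: t_empty = 2A√h₀/0.0203.
t_empty = 2·5.55·√5.94/0.0203 = 11.100·2.4372/0.0203 = 1332.7 s.

1330 s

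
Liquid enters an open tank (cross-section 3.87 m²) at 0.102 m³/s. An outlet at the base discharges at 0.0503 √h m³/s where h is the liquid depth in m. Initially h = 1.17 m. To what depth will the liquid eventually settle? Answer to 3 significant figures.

4.11 m

Level balance: A dh/dt = 0.102 − 0.0503 √h. Setting dh/dt = 0:
Q_in = 0.0503 √h_ss ⇒ √h_ss = 0.102/0.0503 = 2.0278.
h_ss = 2.0278² = 4.1121 m. (Since h₀ = 1.17 m < h_ss, the level will rise toward this value.)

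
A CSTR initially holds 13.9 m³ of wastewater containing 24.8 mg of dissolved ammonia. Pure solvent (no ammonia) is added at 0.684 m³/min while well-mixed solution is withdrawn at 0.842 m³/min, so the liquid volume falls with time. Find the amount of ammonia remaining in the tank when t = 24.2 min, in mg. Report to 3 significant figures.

Let m(t) be the amount of ammonia. Volume: V(t) = V₀ + (Q_in − Q_out) t = 13.9 − 0.15800 t; V(24.2) = 10.076 m³.
Solute balance: dm/dt = 0 − Q_out C = −Q_out m/V(t).
Separate: dm/m = −Q_out dt/V(t) ⇒ ln(m/m₀) = −(Q_out/(Q_in−Q_out)) ln(V/V₀).
m = m₀ (V₀/V)^(Q_out/(Q_in−Q_out)) = 24.8 × (13.9/10.076)^(-5.3291) = 4.4661 mg.

4.47 mg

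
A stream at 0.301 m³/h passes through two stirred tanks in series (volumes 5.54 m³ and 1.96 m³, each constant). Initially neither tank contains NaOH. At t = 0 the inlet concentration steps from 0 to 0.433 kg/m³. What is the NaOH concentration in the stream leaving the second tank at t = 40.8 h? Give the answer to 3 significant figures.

Each tank obeys Vᵢ dCᵢ/dt = Q(Cᵢ₋₁ − Cᵢ), so τᵢ = Vᵢ/Q.
τ₁ = 5.54/0.301 = 18.405 h; τ₂ = 1.96/0.301 = 6.5116 h.
Tank 1: C₁ = C_in(1 − e^(−t/τ₁)). Tank 2 (τ₁ ≠ τ₂): C₂ = C_in[1 − (τ₁ e^(−t/τ₁) − τ₂ e^(−t/τ₂))/(τ₁ − τ₂)].
At t = 40.8: e^(−t/τ₁) = 0.10896, e^(−t/τ₂) = 0.0019004.
C₂ = 0.433·[1 − (18.405·0.10896 − 6.5116·0.0019004)/(11.894)] = 0.433·0.83242 = 0.36044 kg/m³.

0.360 kg/m³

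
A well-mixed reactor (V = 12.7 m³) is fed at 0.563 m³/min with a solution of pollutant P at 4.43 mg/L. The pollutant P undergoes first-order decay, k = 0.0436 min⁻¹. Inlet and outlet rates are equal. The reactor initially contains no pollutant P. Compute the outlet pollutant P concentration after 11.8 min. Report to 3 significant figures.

1.44 mg/L

Species balance: V dC/dt = Q C_in − Q C − k V C.
dC/dt = (Q/V) C_in − (Q/V + k) C; effective rate a = Q/V + k = 0.044331 + 0.0436 = 0.087931 min⁻¹.
C_ss = Q C_in/(Q + kV) = 2.2334 mg/L; C(t) = C_ss + (C₀ − C_ss) e^(−a t).
C(11.8) = 2.2334 + (-2.2334)·e^(−0.087931·11.8) = 2.2334 + (-2.2334)·0.35431 = 1.4421 mg/L.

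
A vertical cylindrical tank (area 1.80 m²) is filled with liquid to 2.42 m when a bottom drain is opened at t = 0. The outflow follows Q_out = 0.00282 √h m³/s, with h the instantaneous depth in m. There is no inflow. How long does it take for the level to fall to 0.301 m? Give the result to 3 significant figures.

1290 s

Volume balance on the tank: A dh/dt = −0.00282 √h.
Separate and integrate: 2(√h − √h₀) = −(0.00282/A) t.
t = 2A(√h₀ − √h)/0.00282 = 2·1.80·(√2.42 − √0.301)/0.00282
  = 3.6000 × (1.5556 − 0.54863) / 0.00282 = 1285.5 s.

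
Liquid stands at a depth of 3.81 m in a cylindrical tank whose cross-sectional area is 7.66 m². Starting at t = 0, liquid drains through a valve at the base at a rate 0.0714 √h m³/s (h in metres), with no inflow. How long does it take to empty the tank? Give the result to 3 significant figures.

Unsteady balance on liquid volume: A dh/dt = −0.0714 √h.
∫ h^(−1/2) dh = −(0.0714/A) ∫ dt, giving 2√h = 2√h₀ − (0.0714/A) t.
Set h = 0: 2√h₀ = (0.0714/A) t_empty ⇒ t_empty = 2A√h₀/0.0714.
t_empty = 2·7.66·√3.81/0.0714 = 15.320·1.9519/0.0714 = 418.82 s.

419 s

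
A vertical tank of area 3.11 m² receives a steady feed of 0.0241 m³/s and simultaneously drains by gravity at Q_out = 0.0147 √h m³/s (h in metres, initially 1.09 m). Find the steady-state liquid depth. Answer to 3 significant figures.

2.69 m

A dh/dt = Q_in − 0.0147 √h. Steady state requires inflow = outflow:
Q_in = 0.0147 √h_ss ⇒ √h_ss = 0.0241/0.0147 = 1.6395.
h_ss = 1.6395² = 2.6878 m. (Since h₀ = 1.09 m < h_ss, the level will rise toward this value.)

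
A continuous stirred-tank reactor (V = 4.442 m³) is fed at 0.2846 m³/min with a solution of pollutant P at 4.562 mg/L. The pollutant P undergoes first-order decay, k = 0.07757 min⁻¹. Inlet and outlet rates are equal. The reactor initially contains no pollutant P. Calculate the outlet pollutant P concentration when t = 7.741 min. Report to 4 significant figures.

Species balance: V dC/dt = Q C_in − Q C − k V C.
dC/dt = (Q/V) C_in − (Q/V + k) C; effective rate a = Q/V + k = 0.0640702 + 0.07757 = 0.141640 min⁻¹.
C_ss = Q C_in/(Q + kV) = 2.06360 mg/L; C(t) = C_ss + (C₀ − C_ss) e^(−a t).
C(7.741) = 2.06360 + (-2.06360)·e^(−0.141640·7.741) = 2.06360 + (-2.06360)·0.334059 = 1.37423 mg/L.

1.374 mg/L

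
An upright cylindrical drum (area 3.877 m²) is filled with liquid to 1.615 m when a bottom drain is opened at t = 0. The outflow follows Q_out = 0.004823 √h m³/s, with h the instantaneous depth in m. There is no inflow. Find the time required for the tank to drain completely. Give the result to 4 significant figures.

A dh/dt = −Q_out = −0.004823 √h.
∫ h^(−1/2) dh = −(0.004823/A) ∫ dt, giving 2√h = 2√h₀ − (0.004823/A) t.
Set h = 0: 2√h₀ = (0.004823/A) t_empty ⇒ t_empty = 2A√h₀/0.004823.
t_empty = 2·3.877·√1.615/0.004823 = 7.75400·1.27083/0.004823 = 2043.12 s.

2043 s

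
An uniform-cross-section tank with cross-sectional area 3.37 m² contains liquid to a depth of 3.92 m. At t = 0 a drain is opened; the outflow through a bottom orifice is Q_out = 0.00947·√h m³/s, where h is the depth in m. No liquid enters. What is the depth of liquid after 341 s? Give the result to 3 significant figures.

2.25 m

Unsteady balance on liquid volume: A dh/dt = −0.00947 √h.
This is separable: 2 d(√h)/dt = −0.00947/A, so √h = √h₀ − (0.00947/(2A)) t.
√h = √3.92 − 0.00947·341/(2·3.37) = 1.9799 − 0.47912 = 1.5008.
h = 1.5008² = 2.2523 m.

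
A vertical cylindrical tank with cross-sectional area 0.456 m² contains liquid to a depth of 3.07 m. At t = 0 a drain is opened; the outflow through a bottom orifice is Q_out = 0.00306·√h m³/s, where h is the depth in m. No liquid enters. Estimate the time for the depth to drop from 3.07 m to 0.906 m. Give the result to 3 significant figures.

Accumulation of liquid (constant cross-section A): A dh/dt = −0.00306 √h.
∫ h^(−1/2) dh = −(0.00306/A) ∫ dt, giving 2√h = 2√h₀ − (0.00306/A) t.
t = 2A(√h₀ − √h)/0.00306 = 2·0.456·(√3.07 − √0.906)/0.00306
  = 0.91200 × (1.7521 − 0.95184) / 0.00306 = 238.52 s.

239 s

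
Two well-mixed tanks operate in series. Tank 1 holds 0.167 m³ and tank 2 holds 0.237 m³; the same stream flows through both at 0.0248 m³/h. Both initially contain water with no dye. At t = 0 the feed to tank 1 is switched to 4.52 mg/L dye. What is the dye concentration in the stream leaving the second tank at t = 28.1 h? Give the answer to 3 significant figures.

Time constants: τᵢ = Vᵢ/Q for each well-mixed tank.
τ₁ = 0.167/0.0248 = 6.7339 h; τ₂ = 0.237/0.0248 = 9.5565 h.
Tank 1: C₁ = C_in(1 − e^(−t/τ₁)). Tank 2 (τ₁ ≠ τ₂): C₂ = C_in[1 − (τ₁ e^(−t/τ₁) − τ₂ e^(−t/τ₂))/(τ₁ − τ₂)].
At t = 28.1: e^(−t/τ₁) = 0.015407, e^(−t/τ₂) = 0.052843.
C₂ = 4.52·[1 − (6.7339·0.015407 − 9.5565·0.052843)/(-2.8226)] = 4.52·0.85784 = 3.8775 mg/L.

3.88 mg/L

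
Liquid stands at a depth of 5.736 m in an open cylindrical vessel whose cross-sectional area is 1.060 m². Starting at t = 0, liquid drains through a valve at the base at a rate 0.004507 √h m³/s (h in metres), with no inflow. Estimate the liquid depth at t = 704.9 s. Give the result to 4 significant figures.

With no inflow, A dh/dt = −0.004507 √h.
Separate and integrate: 2(√h − √h₀) = −(0.004507/A) t.
√h = √5.736 − 0.004507·704.9/(2·1.060) = 2.39499 − 1.49858 = 0.896417.
h = 0.896417² = 0.803564 m.

0.8036 m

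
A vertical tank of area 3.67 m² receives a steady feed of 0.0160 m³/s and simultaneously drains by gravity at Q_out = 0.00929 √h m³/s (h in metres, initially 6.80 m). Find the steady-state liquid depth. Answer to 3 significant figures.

Mass balance (ρ constant): A dh/dt = Q_in − 0.00929 √h. At steady state dh/dt = 0:
Q_in = 0.00929 √h_ss ⇒ √h_ss = 0.0160/0.00929 = 1.7223.
h_ss = 1.7223² = 2.9663 m. (Since h₀ = 6.80 m > h_ss, the level will fall toward this value.)

2.97 m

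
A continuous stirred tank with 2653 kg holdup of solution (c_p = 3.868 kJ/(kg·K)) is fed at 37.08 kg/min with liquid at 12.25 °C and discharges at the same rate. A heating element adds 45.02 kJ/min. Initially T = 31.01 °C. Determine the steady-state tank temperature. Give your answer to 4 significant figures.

12.56 °C

M c_p dT/dt = ṁ c_p (T_in − T) + Q̇.
At steady state dT/dt = 0 ⇒ T_ss = T_in + Q̇/(ṁ c_p) = 12.25 + 45.02/(37.08·3.868) = 12.5639 °C.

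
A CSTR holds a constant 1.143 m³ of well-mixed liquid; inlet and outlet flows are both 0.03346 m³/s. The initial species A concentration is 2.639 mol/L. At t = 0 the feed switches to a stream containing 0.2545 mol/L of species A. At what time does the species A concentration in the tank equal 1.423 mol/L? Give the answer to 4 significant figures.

Species balance: V dC/dt = Q(C_in − C) ⇒ τ = V/Q = 34.1602 s.
C(t) = C_in + (C₀ − C_in) e^(−t/τ). Set C = 1.423 and solve for t:
e^(−t/τ) = (C − C_in)/(C₀ − C_in) = (1.423 − 0.2545)/(2.639 − 0.2545) = 0.490040
t = −τ ln(…) = 34.1602 × 0.713269 = 24.3654 s.

24.37 s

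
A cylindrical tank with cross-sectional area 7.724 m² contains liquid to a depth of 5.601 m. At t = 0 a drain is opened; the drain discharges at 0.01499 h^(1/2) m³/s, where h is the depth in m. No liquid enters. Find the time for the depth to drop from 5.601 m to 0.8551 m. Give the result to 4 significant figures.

1486 s

A dh/dt = −Q_out = −0.01499 √h.
This is separable: 2 d(√h)/dt = −0.01499/A, so √h = √h₀ − (0.01499/(2A)) t.
t = 2A(√h₀ − √h)/0.01499 = 2·7.724·(√5.601 − √0.8551)/0.01499
  = 15.4480 × (2.36664 − 0.924716) / 0.01499 = 1485.98 s.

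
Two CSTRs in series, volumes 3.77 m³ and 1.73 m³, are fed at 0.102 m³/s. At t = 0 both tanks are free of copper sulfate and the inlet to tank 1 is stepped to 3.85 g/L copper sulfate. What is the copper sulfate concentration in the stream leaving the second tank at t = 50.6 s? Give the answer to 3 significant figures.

2.21 g/L

Time constants: τᵢ = Vᵢ/Q for each well-mixed tank.
τ₁ = 3.77/0.102 = 36.961 s; τ₂ = 1.73/0.102 = 16.961 s.
Solving the cascade with C₁(0)=C₂(0)=0 gives C₂(t) = C_in[1 − (τ₁ e^(−t/τ₁) − τ₂ e^(−t/τ₂))/(τ₁ − τ₂)].
At t = 50.6: e^(−t/τ₁) = 0.25436, e^(−t/τ₂) = 0.050623.
C₂ = 3.85·[1 − (36.961·0.25436 − 16.961·0.050623)/(20.000)] = 3.85·0.57287 = 2.2055 g/L.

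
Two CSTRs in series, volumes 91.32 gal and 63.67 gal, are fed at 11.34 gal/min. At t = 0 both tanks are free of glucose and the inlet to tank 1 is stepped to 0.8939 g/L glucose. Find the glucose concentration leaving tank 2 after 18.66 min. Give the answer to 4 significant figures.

Time constants: τᵢ = Vᵢ/Q for each well-mixed tank.
τ₁ = 91.32/11.34 = 8.05291 min; τ₂ = 63.67/11.34 = 5.61464 min.
Solving the cascade with C₁(0)=C₂(0)=0 gives C₂(t) = C_in[1 − (τ₁ e^(−t/τ₁) − τ₂ e^(−t/τ₂))/(τ₁ − τ₂)].
At t = 18.66: e^(−t/τ₁) = 0.0985516, e^(−t/τ₂) = 0.0360281.
C₂ = 0.8939·[1 − (8.05291·0.0985516 − 5.61464·0.0360281)/(2.43827)] = 0.8939·0.757475 = 0.677107 g/L.

0.6771 g/L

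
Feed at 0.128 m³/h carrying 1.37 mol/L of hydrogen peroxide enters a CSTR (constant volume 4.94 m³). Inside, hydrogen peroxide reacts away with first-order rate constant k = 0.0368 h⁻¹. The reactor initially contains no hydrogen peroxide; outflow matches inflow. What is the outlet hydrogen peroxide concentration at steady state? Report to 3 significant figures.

Accumulation = in − out − consumed: V dC/dt = Q C_in − Q C − k V C.
Steady state (dC/dt = 0): C_ss = Q C_in/(Q + kV) = C_in/(1 + kV/Q).
C_ss = 0.128·1.37/(0.128 + 0.0368·4.94) = 0.17536/0.30979 = 0.56606 mol/L.

0.566 mol/L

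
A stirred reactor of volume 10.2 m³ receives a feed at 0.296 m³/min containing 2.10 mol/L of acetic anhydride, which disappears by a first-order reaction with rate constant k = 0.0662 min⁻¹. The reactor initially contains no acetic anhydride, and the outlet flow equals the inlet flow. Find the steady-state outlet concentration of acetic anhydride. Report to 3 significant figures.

0.640 mol/L

Species balance: V dC/dt = Q C_in − Q C − k V C.
Steady state (dC/dt = 0): C_ss = Q C_in/(Q + kV) = C_in/(1 + kV/Q).
C_ss = 0.296·2.10/(0.296 + 0.0662·10.2) = 0.62160/0.97124 = 0.64001 mol/L.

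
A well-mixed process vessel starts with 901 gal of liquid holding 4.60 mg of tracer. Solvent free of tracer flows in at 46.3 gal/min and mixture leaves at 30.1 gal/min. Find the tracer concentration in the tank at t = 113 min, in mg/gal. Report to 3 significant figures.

0.000214 mg/gal

Total volume: dV/dt = Q_in − Q_out = 16.200 gal/min, so V(t) = 901 + 16.200 t and V(113) = 2731.6 gal.
Species balance (pure solvent in): dm/dt = −Q_out · m/V(t).
Separate: dm/m = −Q_out dt/V(t) ⇒ ln(m/m₀) = −(Q_out/(Q_in−Q_out)) ln(V/V₀).
m = m₀ (V₀/V)^(Q_out/(Q_in−Q_out)) = 4.60 × (901/2731.6)^(1.8580) = 0.58582 mg.
C = m/V = 0.58582/2731.6 = 0.00021446 mg/gal.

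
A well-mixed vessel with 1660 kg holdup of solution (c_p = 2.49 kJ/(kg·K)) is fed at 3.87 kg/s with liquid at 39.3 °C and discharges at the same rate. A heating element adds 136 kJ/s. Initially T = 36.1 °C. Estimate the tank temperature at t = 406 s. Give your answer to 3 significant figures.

46.7 °C

M c_p dT/dt = ṁ c_p (T_in − T) + Q̇.
Rearrange: dT/dt = (T_ss − T)/τ with τ = M/ṁ = 428.94 s and T_ss = T_in + Q̇/(ṁ c_p) = 53.413 °C.
This is linear first-order; T(t) = T_ss + (T₀ − T_ss) e^(−t/τ).
T(406) = 53.413 + (-17.313)·e^(−406/428.94) = 53.413 + (-17.313)·0.38809 = 46.694 °C.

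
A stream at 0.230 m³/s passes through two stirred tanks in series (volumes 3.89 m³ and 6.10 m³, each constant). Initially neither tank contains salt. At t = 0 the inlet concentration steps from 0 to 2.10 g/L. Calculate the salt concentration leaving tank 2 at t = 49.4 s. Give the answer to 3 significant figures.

Time constants: τᵢ = Vᵢ/Q for each well-mixed tank.
τ₁ = 3.89/0.230 = 16.913 s; τ₂ = 6.10/0.230 = 26.522 s.
Tank 1: C₁ = C_in(1 − e^(−t/τ₁)). Tank 2 (τ₁ ≠ τ₂): C₂ = C_in[1 − (τ₁ e^(−t/τ₁) − τ₂ e^(−t/τ₂))/(τ₁ − τ₂)].
At t = 49.4: e^(−t/τ₁) = 0.053889, e^(−t/τ₂) = 0.15526.
C₂ = 2.10·[1 − (16.913·0.053889 − 26.522·0.15526)/(-9.6087)] = 2.10·0.66630 = 1.3992 g/L.

1.40 g/L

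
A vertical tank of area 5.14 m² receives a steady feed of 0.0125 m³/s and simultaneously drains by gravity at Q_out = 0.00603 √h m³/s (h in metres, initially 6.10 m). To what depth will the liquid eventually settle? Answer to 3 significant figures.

4.30 m

A dh/dt = Q_in − 0.00603 √h. Steady state requires inflow = outflow:
Q_in = 0.00603 √h_ss ⇒ √h_ss = 0.0125/0.00603 = 2.0730.
h_ss = 2.0730² = 4.2972 m. (Since h₀ = 6.10 m > h_ss, the level will fall toward this value.)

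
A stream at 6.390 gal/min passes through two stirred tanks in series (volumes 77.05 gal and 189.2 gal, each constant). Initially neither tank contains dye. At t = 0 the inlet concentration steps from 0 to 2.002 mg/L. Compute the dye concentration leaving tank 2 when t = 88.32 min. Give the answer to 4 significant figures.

Species balance on tank i: dCᵢ/dt = (Cᵢ₋₁ − Cᵢ)/τᵢ with τᵢ = Vᵢ/Q.
τ₁ = 77.05/6.390 = 12.0579 min; τ₂ = 189.2/6.390 = 29.6088 min.
Solving the cascade with C₁(0)=C₂(0)=0 gives C₂(t) = C_in[1 − (τ₁ e^(−t/τ₁) − τ₂ e^(−t/τ₂))/(τ₁ − τ₂)].
At t = 88.32: e^(−t/τ₁) = 0.000659086, e^(−t/τ₂) = 0.0506457.
C₂ = 2.002·[1 − (12.0579·0.000659086 − 29.6088·0.0506457)/(-17.5509)] = 2.002·0.915012 = 1.83185 mg/L.

1.832 mg/L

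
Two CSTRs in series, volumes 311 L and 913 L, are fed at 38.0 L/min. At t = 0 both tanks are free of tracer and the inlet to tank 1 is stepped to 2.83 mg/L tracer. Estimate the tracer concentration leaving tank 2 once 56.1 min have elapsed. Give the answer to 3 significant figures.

2.42 mg/L

Species balance on tank i: dCᵢ/dt = (Cᵢ₋₁ − Cᵢ)/τᵢ with τᵢ = Vᵢ/Q.
τ₁ = 311/38.0 = 8.1842 min; τ₂ = 913/38.0 = 24.026 min.
Tank 1: C₁ = C_in(1 − e^(−t/τ₁)). Tank 2 (τ₁ ≠ τ₂): C₂ = C_in[1 − (τ₁ e^(−t/τ₁) − τ₂ e^(−t/τ₂))/(τ₁ − τ₂)].
At t = 56.1: e^(−t/τ₁) = 0.0010545, e^(−t/τ₂) = 0.096816.
C₂ = 2.83·[1 − (8.1842·0.0010545 − 24.026·0.096816)/(-15.842)] = 2.83·0.85371 = 2.4160 mg/L.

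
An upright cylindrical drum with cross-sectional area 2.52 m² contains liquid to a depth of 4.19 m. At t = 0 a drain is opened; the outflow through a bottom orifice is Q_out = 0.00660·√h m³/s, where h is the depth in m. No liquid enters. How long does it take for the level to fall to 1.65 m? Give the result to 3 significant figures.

582 s

Unsteady balance on liquid volume: A dh/dt = −0.00660 √h.
Separate and integrate: 2(√h − √h₀) = −(0.00660/A) t.
t = 2A(√h₀ − √h)/0.00660 = 2·2.52·(√4.19 − √1.65)/0.00660
  = 5.0400 × (2.0469 − 1.2845) / 0.00660 = 582.22 s.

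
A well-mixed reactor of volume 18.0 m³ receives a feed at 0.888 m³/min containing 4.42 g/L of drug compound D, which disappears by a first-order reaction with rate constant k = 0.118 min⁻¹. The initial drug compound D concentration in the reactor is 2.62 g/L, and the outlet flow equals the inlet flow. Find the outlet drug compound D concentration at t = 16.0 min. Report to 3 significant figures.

Accumulation = in − out − consumed: V dC/dt = Q C_in − Q C − k V C.
This is linear with rate a = Q/V + k = 0.16733 min⁻¹.
C_ss = Q C_in/(Q + kV) = 1.3031 g/L; C(t) = C_ss + (C₀ − C_ss) e^(−a t).
C(16.0) = 1.3031 + (1.3169)·e^(−0.16733·16.0) = 1.3031 + (1.3169)·0.068746 = 1.3936 g/L.

1.39 g/L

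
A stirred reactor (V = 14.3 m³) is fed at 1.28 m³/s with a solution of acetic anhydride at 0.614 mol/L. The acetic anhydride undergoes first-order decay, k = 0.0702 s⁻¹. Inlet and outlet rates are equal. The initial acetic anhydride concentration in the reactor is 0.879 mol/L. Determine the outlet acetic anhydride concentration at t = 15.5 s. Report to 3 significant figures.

Species balance: V dC/dt = Q C_in − Q C − k V C.
This is linear with rate a = Q/V + k = 0.15971 s⁻¹.
C_ss = Q C_in/(Q + kV) = 0.34412 mol/L; C(t) = C_ss + (C₀ − C_ss) e^(−a t).
C(15.5) = 0.34412 + (0.53488)·e^(−0.15971·15.5) = 0.34412 + (0.53488)·0.084120 = 0.38911 mol/L.

0.389 mol/L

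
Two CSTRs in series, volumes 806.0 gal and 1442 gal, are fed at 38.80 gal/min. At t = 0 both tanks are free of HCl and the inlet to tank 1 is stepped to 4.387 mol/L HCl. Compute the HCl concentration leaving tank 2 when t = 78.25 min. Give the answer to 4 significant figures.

3.304 mol/L

Species balance on tank i: dCᵢ/dt = (Cᵢ₋₁ − Cᵢ)/τᵢ with τᵢ = Vᵢ/Q.
τ₁ = 806.0/38.80 = 20.7732 min; τ₂ = 1442/38.80 = 37.1649 min.
Tank 1: C₁ = C_in(1 − e^(−t/τ₁)). Tank 2 (τ₁ ≠ τ₂): C₂ = C_in[1 − (τ₁ e^(−t/τ₁) − τ₂ e^(−t/τ₂))/(τ₁ − τ₂)].
At t = 78.25: e^(−t/τ₁) = 0.0231242, e^(−t/τ₂) = 0.121787.
C₂ = 4.387·[1 − (20.7732·0.0231242 − 37.1649·0.121787)/(-16.3918)] = 4.387·0.753177 = 3.30419 mol/L.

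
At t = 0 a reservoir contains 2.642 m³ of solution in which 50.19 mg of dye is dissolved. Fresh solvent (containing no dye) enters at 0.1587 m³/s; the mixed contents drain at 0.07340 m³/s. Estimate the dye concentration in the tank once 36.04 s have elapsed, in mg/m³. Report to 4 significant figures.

Total volume: dV/dt = Q_in − Q_out = 0.0853000 m³/s, so V(t) = 2.642 + 0.0853000 t and V(36.04) = 5.71621 m³.
Solute balance: dm/dt = 0 − Q_out C = −Q_out m/V(t).
dm/m = −Q_out dt/(V₀ + 0.0853000 t); integrating gives ln(m/m₀) = −(Q_out/(Q_in−Q_out)) ln(V/V₀).
m = m₀ (V₀/V)^(Q_out/(Q_in−Q_out)) = 50.19 × (2.642/5.71621)^(0.860492) = 25.8346 mg.
C = m/V = 25.8346/5.71621 = 4.51953 mg/m³.

4.520 mg/m³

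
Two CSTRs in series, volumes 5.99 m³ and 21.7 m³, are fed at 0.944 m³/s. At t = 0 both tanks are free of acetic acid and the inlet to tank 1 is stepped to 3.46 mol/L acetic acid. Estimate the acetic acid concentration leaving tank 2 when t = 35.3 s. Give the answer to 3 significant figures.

2.44 mol/L

Each tank obeys Vᵢ dCᵢ/dt = Q(Cᵢ₋₁ − Cᵢ), so τᵢ = Vᵢ/Q.
τ₁ = 5.99/0.944 = 6.3453 s; τ₂ = 21.7/0.944 = 22.987 s.
Tank 1: C₁ = C_in(1 − e^(−t/τ₁)). Tank 2 (τ₁ ≠ τ₂): C₂ = C_in[1 − (τ₁ e^(−t/τ₁) − τ₂ e^(−t/τ₂))/(τ₁ − τ₂)].
At t = 35.3: e^(−t/τ₁) = 0.0038367, e^(−t/τ₂) = 0.21532.
C₂ = 3.46·[1 − (6.3453·0.0038367 − 22.987·0.21532)/(-16.642)] = 3.46·0.70404 = 2.4360 mol/L.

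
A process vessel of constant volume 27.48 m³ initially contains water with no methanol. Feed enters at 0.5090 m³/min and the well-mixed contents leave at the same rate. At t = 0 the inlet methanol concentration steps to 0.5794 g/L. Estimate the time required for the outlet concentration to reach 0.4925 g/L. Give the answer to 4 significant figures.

102.4 min

Species balance: V dC/dt = Q(C_in − C) ⇒ τ = V/Q = 53.9882 min.
C(t) = C_in + (C₀ − C_in) e^(−t/τ). Set C = 0.4925 and solve for t:
e^(−t/τ) = (C − C_in)/(C₀ − C_in) = (0.4925 − 0.5794)/(0 − 0.5794) = 0.149983
t = −τ ln(…) = 53.9882 × 1.89724 = 102.428 min.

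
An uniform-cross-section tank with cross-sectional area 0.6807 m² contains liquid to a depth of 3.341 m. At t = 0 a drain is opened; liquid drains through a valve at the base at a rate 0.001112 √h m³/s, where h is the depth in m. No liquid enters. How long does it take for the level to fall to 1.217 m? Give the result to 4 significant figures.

887.2 s

A dh/dt = −Q_out = −0.001112 √h.
This is separable: 2 d(√h)/dt = −0.001112/A, so √h = √h₀ − (0.001112/(2A)) t.
t = 2A(√h₀ − √h)/0.001112 = 2·0.6807·(√3.341 − √1.217)/0.001112
  = 1.36140 × (1.82784 − 1.10318) / 0.001112 = 887.191 s.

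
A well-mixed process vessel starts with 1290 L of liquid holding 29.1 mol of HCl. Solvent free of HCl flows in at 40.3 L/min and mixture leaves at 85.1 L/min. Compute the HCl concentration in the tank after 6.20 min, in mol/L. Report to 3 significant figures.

Let m(t) be the amount of HCl. Volume: V(t) = V₀ + (Q_in − Q_out) t = 1290 − 44.800 t; V(6.20) = 1012.2 L.
Solute balance: dm/dt = 0 − Q_out C = −Q_out m/V(t).
dm/m = −Q_out dt/(V₀ − 44.800 t); integrating gives ln(m/m₀) = −(Q_out/(Q_in−Q_out)) ln(V/V₀).
m = m₀ (V₀/V)^(Q_out/(Q_in−Q_out)) = 29.1 × (1290/1012.2)^(-1.8996) = 18.359 mol.
C = m/V = 18.359/1012.2 = 0.018137 mol/L.

0.0181 mol/L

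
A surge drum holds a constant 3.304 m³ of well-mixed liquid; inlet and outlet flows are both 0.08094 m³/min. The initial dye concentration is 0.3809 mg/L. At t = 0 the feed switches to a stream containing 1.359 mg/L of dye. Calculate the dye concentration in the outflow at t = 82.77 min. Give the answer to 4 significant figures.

Transient balance on the dissolved component: V dC/dt = Q(C_in − C).
Time constant τ = V/Q = 3.304/0.08094 = 40.8204 min.
Solution: C(t) = C_in + (C₀ − C_in) e^(−t/τ).
C(82.77) = 1.359 + (0.3809 − 1.359)·e^(−82.77/40.8204) = 1.359 + (-0.978100)·0.131643 = 1.23024 mg/L.

1.230 mg/L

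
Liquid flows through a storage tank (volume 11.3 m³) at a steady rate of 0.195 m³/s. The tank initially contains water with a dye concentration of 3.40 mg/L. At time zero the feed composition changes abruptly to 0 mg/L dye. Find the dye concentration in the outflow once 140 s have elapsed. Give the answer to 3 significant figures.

0.304 mg/L

Transient balance on the dissolved component: V dC/dt = Q(C_in − C).
Rewrite as dC/dt + C/τ = C_in/τ, τ = V/Q = 57.949 s.
Solution: C(t) = C_in + (C₀ − C_in) e^(−t/τ).
C(140) = 0 + (3.40 − 0)·e^(−140/57.949) = 0 + (3.4000)·0.089284 = 0.30357 mg/L.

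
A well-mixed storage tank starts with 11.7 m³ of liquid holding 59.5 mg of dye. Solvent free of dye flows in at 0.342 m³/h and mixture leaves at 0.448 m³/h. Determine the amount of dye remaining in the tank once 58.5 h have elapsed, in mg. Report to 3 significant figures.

Let m(t) be the amount of dye. Volume: V(t) = V₀ + (Q_in − Q_out) t = 11.7 − 0.10600 t; V(58.5) = 5.4990 m³.
No dye enters, so dm/dt = −Q_out · (m/V).
Separate: dm/m = −Q_out dt/V(t) ⇒ ln(m/m₀) = −(Q_out/(Q_in−Q_out)) ln(V/V₀).
m = m₀ (V₀/V)^(Q_out/(Q_in−Q_out)) = 59.5 × (11.7/5.4990)^(-4.2264) = 2.4472 mg.

2.45 mg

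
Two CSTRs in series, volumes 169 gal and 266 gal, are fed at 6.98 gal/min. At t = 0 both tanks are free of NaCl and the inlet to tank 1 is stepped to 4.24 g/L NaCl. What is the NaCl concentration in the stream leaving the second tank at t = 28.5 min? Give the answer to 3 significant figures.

Species balance on tank i: dCᵢ/dt = (Cᵢ₋₁ − Cᵢ)/τᵢ with τᵢ = Vᵢ/Q.
τ₁ = 169/6.98 = 24.212 min; τ₂ = 266/6.98 = 38.109 min.
Solving the cascade with C₁(0)=C₂(0)=0 gives C₂(t) = C_in[1 − (τ₁ e^(−t/τ₁) − τ₂ e^(−t/τ₂))/(τ₁ − τ₂)].
At t = 28.5: e^(−t/τ₁) = 0.30817, e^(−t/τ₂) = 0.47338.
C₂ = 4.24·[1 − (24.212·0.30817 − 38.109·0.47338)/(-13.897)] = 4.24·0.23878 = 1.0124 g/L.

1.01 g/L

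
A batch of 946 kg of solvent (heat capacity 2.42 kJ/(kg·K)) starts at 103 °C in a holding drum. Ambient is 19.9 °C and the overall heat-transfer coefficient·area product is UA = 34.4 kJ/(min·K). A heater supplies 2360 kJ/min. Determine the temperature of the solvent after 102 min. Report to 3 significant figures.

M c_p dT/dt = −UA(T − T_amb) + Q̇.
dT/dt = (T_ss − T)/τ with T_ss = T_amb + Q̇/UA = 19.9 + 2360/34.4 = 88.505 °C, τ = M c_p/UA = 946·2.42/34.4 = 66.550 min.
T approaches T_ss exponentially: T(t) = T_ss + (T₀ − T_ss) e^(−t/τ).
T(102) = 88.505 + (14.495)·0.21596 = 91.635 °C.

91.6 °C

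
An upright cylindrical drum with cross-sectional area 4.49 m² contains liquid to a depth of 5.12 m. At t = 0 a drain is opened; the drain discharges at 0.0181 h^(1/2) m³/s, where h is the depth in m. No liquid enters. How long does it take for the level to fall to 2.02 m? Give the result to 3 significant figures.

With no inflow, A dh/dt = −0.0181 √h.
∫ h^(−1/2) dh = −(0.0181/A) ∫ dt, giving 2√h = 2√h₀ − (0.0181/A) t.
t = 2A(√h₀ − √h)/0.0181 = 2·4.49·(√5.12 − √2.02)/0.0181
  = 8.9800 × (2.2627 − 1.4213) / 0.0181 = 417.48 s.

417 s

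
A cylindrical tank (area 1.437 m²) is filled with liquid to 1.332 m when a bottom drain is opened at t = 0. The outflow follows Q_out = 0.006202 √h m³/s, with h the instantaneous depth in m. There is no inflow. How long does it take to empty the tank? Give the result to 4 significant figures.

534.8 s

Unsteady balance on liquid volume: A dh/dt = −0.006202 √h.
This is separable: 2 d(√h)/dt = −0.006202/A, so √h = √h₀ − (0.006202/(2A)) t.
Tank is empty when √h = 0: t_empty = 2A√h₀/0.006202.
t_empty = 2·1.437·√1.332/0.006202 = 2.87400·1.15412/0.006202 = 534.819 s.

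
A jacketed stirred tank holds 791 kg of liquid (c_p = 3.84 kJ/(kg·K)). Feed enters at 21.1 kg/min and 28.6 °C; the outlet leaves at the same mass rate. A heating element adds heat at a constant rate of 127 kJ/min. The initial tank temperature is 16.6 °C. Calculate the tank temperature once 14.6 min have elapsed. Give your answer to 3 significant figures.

21.0 °C

M c_p dT/dt = ṁ c_p (T_in − T) + Q̇.
τ = M/ṁ = 37.488 min; T_ss = T_in + Q̇/(ṁ c_p) = 28.6 + 127/(21.1·3.84) = 30.167 °C.
Integrating: T(t) = T_ss + (T₀ − T_ss) e^(−t/τ).
T(14.6) = 30.167 + (-13.567)·e^(−14.6/37.488) = 30.167 + (-13.567)·0.67743 = 20.977 °C.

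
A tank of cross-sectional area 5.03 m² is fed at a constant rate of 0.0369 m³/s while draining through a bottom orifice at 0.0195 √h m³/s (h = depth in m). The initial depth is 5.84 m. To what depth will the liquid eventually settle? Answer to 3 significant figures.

A dh/dt = Q_in − 0.0195 √h. Steady state requires inflow = outflow:
Q_in = 0.0195 √h_ss ⇒ √h_ss = 0.0369/0.0195 = 1.8923.
h_ss = 1.8923² = 3.5808 m. (Since h₀ = 5.84 m > h_ss, the level will fall toward this value.)

3.58 m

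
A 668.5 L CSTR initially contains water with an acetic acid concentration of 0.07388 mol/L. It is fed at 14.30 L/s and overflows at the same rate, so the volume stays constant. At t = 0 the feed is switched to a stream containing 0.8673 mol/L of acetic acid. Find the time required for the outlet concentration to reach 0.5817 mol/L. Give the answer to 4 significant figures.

47.77 s

Species balance: V dC/dt = Q(C_in − C) ⇒ τ = V/Q = 46.7483 s.
C(t) = C_in + (C₀ − C_in) e^(−t/τ). Set C = 0.5817 and solve for t:
e^(−t/τ) = (C − C_in)/(C₀ − C_in) = (0.5817 − 0.8673)/(0.07388 − 0.8673) = 0.359961
t = −τ ln(…) = 46.7483 × 1.02176 = 47.7655 s.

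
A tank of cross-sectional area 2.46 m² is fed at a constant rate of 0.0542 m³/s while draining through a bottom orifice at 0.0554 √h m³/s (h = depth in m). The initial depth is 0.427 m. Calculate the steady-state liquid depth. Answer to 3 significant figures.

0.957 m

Level balance: A dh/dt = 0.0542 − 0.0554 √h. Setting dh/dt = 0:
Q_in = 0.0554 √h_ss ⇒ √h_ss = 0.0542/0.0554 = 0.97834.
h_ss = 0.97834² = 0.95715 m. (Since h₀ = 0.427 m < h_ss, the level will rise toward this value.)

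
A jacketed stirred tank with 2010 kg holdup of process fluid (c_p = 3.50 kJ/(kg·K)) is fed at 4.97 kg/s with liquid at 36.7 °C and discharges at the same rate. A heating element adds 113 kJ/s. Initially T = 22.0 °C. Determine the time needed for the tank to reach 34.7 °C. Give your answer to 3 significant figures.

M c_p dT/dt = ṁ c_p (T_in − T) + Q̇.
τ = M/ṁ = 404.43 s; T_ss = T_in + Q̇/(ṁ c_p) = 43.196 °C.
T(t) = T_ss + (T₀ − T_ss) e^(−t/τ). Set T = 34.7:
e^(−t/τ) = (34.7 − 43.196)/(22.0 − 43.196) = 0.40083
t = −404.43 · ln(0.40083) = 369.73 s.

370 s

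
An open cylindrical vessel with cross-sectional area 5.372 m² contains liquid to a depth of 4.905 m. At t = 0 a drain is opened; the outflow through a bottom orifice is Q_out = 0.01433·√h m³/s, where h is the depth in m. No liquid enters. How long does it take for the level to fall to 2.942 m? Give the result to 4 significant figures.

374.5 s

A dh/dt = −Q_out = −0.01433 √h.
∫ h^(−1/2) dh = −(0.01433/A) ∫ dt, giving 2√h = 2√h₀ − (0.01433/A) t.
t = 2A(√h₀ − √h)/0.01433 = 2·5.372·(√4.905 − √2.942)/0.01433
  = 10.7440 × (2.21472 − 1.71523) / 0.01433 = 374.501 s.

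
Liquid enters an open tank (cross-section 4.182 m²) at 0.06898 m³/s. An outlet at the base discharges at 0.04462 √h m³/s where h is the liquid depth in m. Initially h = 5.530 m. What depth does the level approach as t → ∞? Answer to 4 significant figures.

Unsteady balance on liquid volume: A dh/dt = Q_in − 0.04462 √h. At steady state dh/dt = 0:
Q_in = 0.04462 √h_ss ⇒ √h_ss = 0.06898/0.04462 = 1.54594.
h_ss = 1.54594² = 2.38994 m. (Since h₀ = 5.530 m > h_ss, the level will fall toward this value.)

2.390 m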